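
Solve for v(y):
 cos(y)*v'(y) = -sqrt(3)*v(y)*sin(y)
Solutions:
 v(y) = C1*cos(y)^(sqrt(3))


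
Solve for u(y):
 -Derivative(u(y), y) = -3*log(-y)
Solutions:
 u(y) = C1 + 3*y*log(-y) - 3*y


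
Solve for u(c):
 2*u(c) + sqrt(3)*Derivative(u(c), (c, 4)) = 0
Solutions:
 u(c) = (C1*sin(2^(3/4)*3^(7/8)*c/6) + C2*cos(2^(3/4)*3^(7/8)*c/6))*exp(-2^(3/4)*3^(7/8)*c/6) + (C3*sin(2^(3/4)*3^(7/8)*c/6) + C4*cos(2^(3/4)*3^(7/8)*c/6))*exp(2^(3/4)*3^(7/8)*c/6)


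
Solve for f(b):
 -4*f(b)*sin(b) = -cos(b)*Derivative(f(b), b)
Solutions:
 f(b) = C1/cos(b)^4


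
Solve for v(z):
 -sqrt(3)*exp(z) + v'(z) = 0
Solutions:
 v(z) = C1 + sqrt(3)*exp(z)


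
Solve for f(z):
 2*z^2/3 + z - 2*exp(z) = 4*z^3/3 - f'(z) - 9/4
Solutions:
 f(z) = C1 + z^4/3 - 2*z^3/9 - z^2/2 - 9*z/4 + 2*exp(z)


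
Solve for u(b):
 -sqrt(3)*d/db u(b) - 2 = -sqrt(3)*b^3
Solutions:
 u(b) = C1 + b^4/4 - 2*sqrt(3)*b/3


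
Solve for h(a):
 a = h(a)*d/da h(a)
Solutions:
 h(a) = -sqrt(C1 + a^2)
 h(a) = sqrt(C1 + a^2)


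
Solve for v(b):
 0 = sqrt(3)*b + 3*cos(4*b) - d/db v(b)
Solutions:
 v(b) = C1 + sqrt(3)*b^2/2 + 3*sin(4*b)/4


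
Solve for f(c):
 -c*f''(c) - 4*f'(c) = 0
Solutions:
 f(c) = C1 + C2/c^3


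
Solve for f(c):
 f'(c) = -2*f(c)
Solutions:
 f(c) = C1*exp(-2*c)


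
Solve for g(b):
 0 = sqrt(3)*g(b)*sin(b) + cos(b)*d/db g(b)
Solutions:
 g(b) = C1*cos(b)^(sqrt(3))


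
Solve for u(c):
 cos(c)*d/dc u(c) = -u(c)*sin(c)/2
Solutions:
 u(c) = C1*sqrt(cos(c))


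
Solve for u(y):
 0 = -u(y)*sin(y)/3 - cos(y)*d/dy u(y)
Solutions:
 u(y) = C1*cos(y)^(1/3)


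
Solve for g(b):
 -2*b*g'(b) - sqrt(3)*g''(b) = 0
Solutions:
 g(b) = C1 + C2*erf(3^(3/4)*b/3)


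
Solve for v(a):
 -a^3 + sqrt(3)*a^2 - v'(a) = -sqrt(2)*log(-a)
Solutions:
 v(a) = C1 - a^4/4 + sqrt(3)*a^3/3 + sqrt(2)*a*log(-a) - sqrt(2)*a


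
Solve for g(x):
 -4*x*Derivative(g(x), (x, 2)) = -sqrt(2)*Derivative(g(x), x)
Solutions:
 g(x) = C1 + C2*x^(sqrt(2)/4 + 1)


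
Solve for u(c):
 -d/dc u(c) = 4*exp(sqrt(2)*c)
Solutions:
 u(c) = C1 - 2*sqrt(2)*exp(sqrt(2)*c)


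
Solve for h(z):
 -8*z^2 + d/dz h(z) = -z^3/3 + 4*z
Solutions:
 h(z) = C1 - z^4/12 + 8*z^3/3 + 2*z^2


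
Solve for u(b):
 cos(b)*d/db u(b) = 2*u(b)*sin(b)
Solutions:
 u(b) = C1/cos(b)^2


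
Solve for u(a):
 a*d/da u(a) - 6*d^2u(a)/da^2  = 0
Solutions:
 u(a) = C1 + C2*erfi(sqrt(3)*a/6)


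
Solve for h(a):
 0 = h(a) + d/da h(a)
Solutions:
 h(a) = C1*exp(-a)


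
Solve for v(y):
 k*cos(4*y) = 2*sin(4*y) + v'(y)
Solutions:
 v(y) = C1 + k*sin(4*y)/4 + cos(4*y)/2


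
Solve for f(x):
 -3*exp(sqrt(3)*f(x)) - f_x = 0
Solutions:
 f(x) = sqrt(3)*(2*log(1/(C1 + 3*x)) - log(3))/6


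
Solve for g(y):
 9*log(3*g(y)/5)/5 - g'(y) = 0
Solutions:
 -5*Integral(1/(log(_y) - log(5) + log(3)), (_y, g(y)))/9 = C1 - y


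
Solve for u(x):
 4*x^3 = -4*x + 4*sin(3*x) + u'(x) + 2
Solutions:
 u(x) = C1 + x^4 + 2*x^2 - 2*x + 4*cos(3*x)/3


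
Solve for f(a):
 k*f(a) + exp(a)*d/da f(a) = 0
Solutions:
 f(a) = C1*exp(k*exp(-a))


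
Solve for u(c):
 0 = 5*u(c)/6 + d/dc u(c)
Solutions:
 u(c) = C1*exp(-5*c/6)


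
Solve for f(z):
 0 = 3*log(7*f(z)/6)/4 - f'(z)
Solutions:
 4*Integral(1/(-log(_y) - log(7) + log(6)), (_y, f(z)))/3 = C1 - z


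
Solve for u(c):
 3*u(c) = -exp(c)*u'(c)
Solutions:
 u(c) = C1*exp(3*exp(-c))


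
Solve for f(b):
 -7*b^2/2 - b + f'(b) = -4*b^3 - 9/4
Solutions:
 f(b) = C1 - b^4 + 7*b^3/6 + b^2/2 - 9*b/4


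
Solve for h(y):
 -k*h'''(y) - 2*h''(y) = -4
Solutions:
 h(y) = C1 + C2*y + C3*exp(-2*y/k) + y^2


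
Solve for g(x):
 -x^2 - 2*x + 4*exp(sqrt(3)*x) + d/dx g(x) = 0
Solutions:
 g(x) = C1 + x^3/3 + x^2 - 4*sqrt(3)*exp(sqrt(3)*x)/3


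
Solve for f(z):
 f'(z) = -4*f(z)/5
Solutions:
 f(z) = C1*exp(-4*z/5)


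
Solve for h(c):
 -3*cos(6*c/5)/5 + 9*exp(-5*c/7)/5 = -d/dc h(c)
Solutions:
 h(c) = C1 + sin(6*c/5)/2 + 63*exp(-5*c/7)/25


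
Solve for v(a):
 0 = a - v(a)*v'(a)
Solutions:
 v(a) = -sqrt(C1 + a^2)
 v(a) = sqrt(C1 + a^2)


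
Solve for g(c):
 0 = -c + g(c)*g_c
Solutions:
 g(c) = -sqrt(C1 + c^2)
 g(c) = sqrt(C1 + c^2)


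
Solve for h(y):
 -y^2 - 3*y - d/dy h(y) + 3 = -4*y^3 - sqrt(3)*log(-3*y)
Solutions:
 h(y) = C1 + y^4 - y^3/3 - 3*y^2/2 + sqrt(3)*y*log(-y) + y*(-sqrt(3) + sqrt(3)*log(3) + 3)


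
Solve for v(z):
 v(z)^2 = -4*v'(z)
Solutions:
 v(z) = 4/(C1 + z)


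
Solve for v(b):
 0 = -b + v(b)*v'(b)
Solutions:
 v(b) = -sqrt(C1 + b^2)
 v(b) = sqrt(C1 + b^2)


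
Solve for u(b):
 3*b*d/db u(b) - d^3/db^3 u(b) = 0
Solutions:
 u(b) = C1 + Integral(C2*airyai(3^(1/3)*b) + C3*airybi(3^(1/3)*b), b)


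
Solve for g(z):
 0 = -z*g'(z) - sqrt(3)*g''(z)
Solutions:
 g(z) = C1 + C2*erf(sqrt(2)*3^(3/4)*z/6)


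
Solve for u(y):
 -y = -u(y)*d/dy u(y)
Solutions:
 u(y) = -sqrt(C1 + y^2)
 u(y) = sqrt(C1 + y^2)


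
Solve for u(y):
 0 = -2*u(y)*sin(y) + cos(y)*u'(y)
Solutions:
 u(y) = C1/cos(y)^2


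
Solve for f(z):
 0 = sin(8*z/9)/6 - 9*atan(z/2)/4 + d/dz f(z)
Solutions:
 f(z) = C1 + 9*z*atan(z/2)/4 - 9*log(z^2 + 4)/4 + 3*cos(8*z/9)/16


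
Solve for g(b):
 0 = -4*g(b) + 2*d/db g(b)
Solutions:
 g(b) = C1*exp(2*b)


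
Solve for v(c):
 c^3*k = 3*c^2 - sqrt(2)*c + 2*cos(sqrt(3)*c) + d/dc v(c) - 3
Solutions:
 v(c) = C1 + c^4*k/4 - c^3 + sqrt(2)*c^2/2 + 3*c - 2*sqrt(3)*sin(sqrt(3)*c)/3


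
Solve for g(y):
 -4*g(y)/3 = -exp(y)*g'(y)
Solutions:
 g(y) = C1*exp(-4*exp(-y)/3)


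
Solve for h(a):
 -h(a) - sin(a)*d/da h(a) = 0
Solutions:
 h(a) = C1*sqrt(cos(a) + 1)/sqrt(cos(a) - 1)


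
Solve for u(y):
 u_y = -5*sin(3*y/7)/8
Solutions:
 u(y) = C1 + 35*cos(3*y/7)/24


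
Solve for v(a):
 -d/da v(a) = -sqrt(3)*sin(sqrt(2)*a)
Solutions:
 v(a) = C1 - sqrt(6)*cos(sqrt(2)*a)/2


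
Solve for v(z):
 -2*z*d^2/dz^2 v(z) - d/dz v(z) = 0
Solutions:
 v(z) = C1 + C2*sqrt(z)


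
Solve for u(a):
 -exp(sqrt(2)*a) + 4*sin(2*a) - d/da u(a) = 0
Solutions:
 u(a) = C1 - sqrt(2)*exp(sqrt(2)*a)/2 - 2*cos(2*a)


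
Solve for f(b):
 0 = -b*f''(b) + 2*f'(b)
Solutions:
 f(b) = C1 + C2*b^3


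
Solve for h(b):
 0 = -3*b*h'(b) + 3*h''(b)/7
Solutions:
 h(b) = C1 + C2*erfi(sqrt(14)*b/2)


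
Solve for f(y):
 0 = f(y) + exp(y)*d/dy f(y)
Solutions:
 f(y) = C1*exp(exp(-y))


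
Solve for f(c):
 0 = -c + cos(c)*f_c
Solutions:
 f(c) = C1 + Integral(c/cos(c), c)


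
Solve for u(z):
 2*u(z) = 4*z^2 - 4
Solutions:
 u(z) = 2*z^2 - 2


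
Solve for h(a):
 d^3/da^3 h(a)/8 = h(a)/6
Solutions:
 h(a) = C3*exp(6^(2/3)*a/3) + (C1*sin(2^(2/3)*3^(1/6)*a/2) + C2*cos(2^(2/3)*3^(1/6)*a/2))*exp(-6^(2/3)*a/6)


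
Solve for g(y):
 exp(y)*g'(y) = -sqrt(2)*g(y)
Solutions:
 g(y) = C1*exp(sqrt(2)*exp(-y))


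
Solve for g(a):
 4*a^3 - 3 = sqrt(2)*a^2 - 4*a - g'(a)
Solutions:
 g(a) = C1 - a^4 + sqrt(2)*a^3/3 - 2*a^2 + 3*a


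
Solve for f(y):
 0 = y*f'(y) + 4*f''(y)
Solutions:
 f(y) = C1 + C2*erf(sqrt(2)*y/4)


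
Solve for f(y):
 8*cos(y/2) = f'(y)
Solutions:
 f(y) = C1 + 16*sin(y/2)


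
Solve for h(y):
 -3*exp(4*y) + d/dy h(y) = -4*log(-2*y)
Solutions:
 h(y) = C1 - 4*y*log(-y) + 4*y*(1 - log(2)) + 3*exp(4*y)/4


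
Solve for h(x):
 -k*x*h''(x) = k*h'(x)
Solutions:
 h(x) = C1 + C2*log(x)


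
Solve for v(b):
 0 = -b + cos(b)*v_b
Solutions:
 v(b) = C1 + Integral(b/cos(b), b)


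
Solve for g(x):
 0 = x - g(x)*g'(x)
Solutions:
 g(x) = -sqrt(C1 + x^2)
 g(x) = sqrt(C1 + x^2)


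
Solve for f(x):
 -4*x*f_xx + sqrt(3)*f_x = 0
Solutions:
 f(x) = C1 + C2*x^(sqrt(3)/4 + 1)


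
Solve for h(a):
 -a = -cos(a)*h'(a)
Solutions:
 h(a) = C1 + Integral(a/cos(a), a)


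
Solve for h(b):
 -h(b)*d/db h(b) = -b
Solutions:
 h(b) = -sqrt(C1 + b^2)
 h(b) = sqrt(C1 + b^2)


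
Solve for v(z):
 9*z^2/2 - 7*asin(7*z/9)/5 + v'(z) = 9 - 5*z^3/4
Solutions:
 v(z) = C1 - 5*z^4/16 - 3*z^3/2 + 7*z*asin(7*z/9)/5 + 9*z + sqrt(81 - 49*z^2)/5


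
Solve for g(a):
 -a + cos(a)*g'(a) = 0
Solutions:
 g(a) = C1 + Integral(a/cos(a), a)


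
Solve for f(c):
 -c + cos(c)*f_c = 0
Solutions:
 f(c) = C1 + Integral(c/cos(c), c)


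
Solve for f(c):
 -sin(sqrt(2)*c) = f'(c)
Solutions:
 f(c) = C1 + sqrt(2)*cos(sqrt(2)*c)/2


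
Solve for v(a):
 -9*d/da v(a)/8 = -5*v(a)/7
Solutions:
 v(a) = C1*exp(40*a/63)


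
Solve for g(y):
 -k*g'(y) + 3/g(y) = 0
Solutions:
 g(y) = -sqrt(C1 + 6*y/k)
 g(y) = sqrt(C1 + 6*y/k)


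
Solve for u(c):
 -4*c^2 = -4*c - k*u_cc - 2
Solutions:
 u(c) = C1 + C2*c + c^4/(3*k) - 2*c^3/(3*k) - c^2/k


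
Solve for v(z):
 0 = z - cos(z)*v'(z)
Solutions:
 v(z) = C1 + Integral(z/cos(z), z)


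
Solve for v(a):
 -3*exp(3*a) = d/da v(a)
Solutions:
 v(a) = C1 - exp(3*a)


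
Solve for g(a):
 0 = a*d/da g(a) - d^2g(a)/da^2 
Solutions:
 g(a) = C1 + C2*erfi(sqrt(2)*a/2)


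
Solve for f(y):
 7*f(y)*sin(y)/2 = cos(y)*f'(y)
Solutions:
 f(y) = C1/cos(y)^(7/2)


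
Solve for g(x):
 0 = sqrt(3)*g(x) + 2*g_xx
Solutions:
 g(x) = C1*sin(sqrt(2)*3^(1/4)*x/2) + C2*cos(sqrt(2)*3^(1/4)*x/2)


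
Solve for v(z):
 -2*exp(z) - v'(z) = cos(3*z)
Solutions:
 v(z) = C1 - 2*exp(z) - sin(3*z)/3


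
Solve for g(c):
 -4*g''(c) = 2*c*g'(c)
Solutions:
 g(c) = C1 + C2*erf(c/2)


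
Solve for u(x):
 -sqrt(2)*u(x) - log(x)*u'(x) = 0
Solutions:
 u(x) = C1*exp(-sqrt(2)*li(x))


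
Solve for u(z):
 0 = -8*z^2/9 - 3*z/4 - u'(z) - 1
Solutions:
 u(z) = C1 - 8*z^3/27 - 3*z^2/8 - z


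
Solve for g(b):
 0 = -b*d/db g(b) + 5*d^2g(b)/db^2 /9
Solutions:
 g(b) = C1 + C2*erfi(3*sqrt(10)*b/10)


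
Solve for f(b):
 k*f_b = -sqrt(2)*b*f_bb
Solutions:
 f(b) = C1 + b^(-sqrt(2)*re(k)/2 + 1)*(C2*sin(sqrt(2)*log(b)*Abs(im(k))/2) + C3*cos(sqrt(2)*log(b)*im(k)/2))


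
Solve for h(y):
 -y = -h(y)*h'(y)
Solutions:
 h(y) = -sqrt(C1 + y^2)
 h(y) = sqrt(C1 + y^2)


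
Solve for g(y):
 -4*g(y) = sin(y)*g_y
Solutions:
 g(y) = C1*(cos(y)^2 + 2*cos(y) + 1)/(cos(y)^2 - 2*cos(y) + 1)


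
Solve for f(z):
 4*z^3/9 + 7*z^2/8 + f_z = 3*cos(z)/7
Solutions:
 f(z) = C1 - z^4/9 - 7*z^3/24 + 3*sin(z)/7


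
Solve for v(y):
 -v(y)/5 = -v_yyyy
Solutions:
 v(y) = C1*exp(-5^(3/4)*y/5) + C2*exp(5^(3/4)*y/5) + C3*sin(5^(3/4)*y/5) + C4*cos(5^(3/4)*y/5)


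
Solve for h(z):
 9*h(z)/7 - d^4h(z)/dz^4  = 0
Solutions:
 h(z) = C1*exp(-sqrt(3)*7^(3/4)*z/7) + C2*exp(sqrt(3)*7^(3/4)*z/7) + C3*sin(sqrt(3)*7^(3/4)*z/7) + C4*cos(sqrt(3)*7^(3/4)*z/7)


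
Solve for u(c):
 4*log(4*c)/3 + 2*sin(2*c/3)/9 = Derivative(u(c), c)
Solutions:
 u(c) = C1 + 4*c*log(c)/3 - 4*c/3 + 8*c*log(2)/3 - cos(2*c/3)/3


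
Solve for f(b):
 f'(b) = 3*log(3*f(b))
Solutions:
 -Integral(1/(log(_y) + log(3)), (_y, f(b)))/3 = C1 - b


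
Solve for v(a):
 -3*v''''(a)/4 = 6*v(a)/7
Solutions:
 v(a) = (C1*sin(2^(1/4)*7^(3/4)*a/7) + C2*cos(2^(1/4)*7^(3/4)*a/7))*exp(-2^(1/4)*7^(3/4)*a/7) + (C3*sin(2^(1/4)*7^(3/4)*a/7) + C4*cos(2^(1/4)*7^(3/4)*a/7))*exp(2^(1/4)*7^(3/4)*a/7)


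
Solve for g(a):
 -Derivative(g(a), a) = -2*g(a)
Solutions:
 g(a) = C1*exp(2*a)


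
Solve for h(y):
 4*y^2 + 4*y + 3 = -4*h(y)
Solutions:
 h(y) = -y^2 - y - 3/4


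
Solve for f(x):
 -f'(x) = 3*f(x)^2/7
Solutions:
 f(x) = 7/(C1 + 3*x)


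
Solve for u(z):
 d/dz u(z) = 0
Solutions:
 u(z) = C1


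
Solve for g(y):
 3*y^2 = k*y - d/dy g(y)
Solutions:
 g(y) = C1 + k*y^2/2 - y^3


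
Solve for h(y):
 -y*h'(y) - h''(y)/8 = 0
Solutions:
 h(y) = C1 + C2*erf(2*y)


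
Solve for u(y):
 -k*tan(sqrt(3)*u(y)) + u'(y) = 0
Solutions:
 u(y) = sqrt(3)*(pi - asin(C1*exp(sqrt(3)*k*y)))/3
 u(y) = sqrt(3)*asin(C1*exp(sqrt(3)*k*y))/3


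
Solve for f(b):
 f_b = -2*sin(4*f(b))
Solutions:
 f(b) = -acos((-C1 - exp(16*b))/(C1 - exp(16*b)))/4 + pi/2
 f(b) = acos((-C1 - exp(16*b))/(C1 - exp(16*b)))/4


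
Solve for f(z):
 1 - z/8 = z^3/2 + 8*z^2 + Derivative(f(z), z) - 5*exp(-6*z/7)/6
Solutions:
 f(z) = C1 - z^4/8 - 8*z^3/3 - z^2/16 + z - 35*exp(-6*z/7)/36


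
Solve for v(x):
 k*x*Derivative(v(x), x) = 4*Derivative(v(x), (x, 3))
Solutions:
 v(x) = C1 + Integral(C2*airyai(2^(1/3)*k^(1/3)*x/2) + C3*airybi(2^(1/3)*k^(1/3)*x/2), x)


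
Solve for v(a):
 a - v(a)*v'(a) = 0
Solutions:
 v(a) = -sqrt(C1 + a^2)
 v(a) = sqrt(C1 + a^2)


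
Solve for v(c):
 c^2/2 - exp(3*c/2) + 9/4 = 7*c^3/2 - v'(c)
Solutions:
 v(c) = C1 + 7*c^4/8 - c^3/6 - 9*c/4 + 2*exp(3*c/2)/3


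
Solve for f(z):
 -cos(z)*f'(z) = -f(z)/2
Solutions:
 f(z) = C1*(sin(z) + 1)^(1/4)/(sin(z) - 1)^(1/4)


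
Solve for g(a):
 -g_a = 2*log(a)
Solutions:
 g(a) = C1 - 2*a*log(a) + 2*a


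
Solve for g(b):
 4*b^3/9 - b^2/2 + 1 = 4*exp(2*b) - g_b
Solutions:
 g(b) = C1 - b^4/9 + b^3/6 - b + 2*exp(2*b)


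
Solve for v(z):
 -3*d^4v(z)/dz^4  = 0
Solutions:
 v(z) = C1 + C2*z + C3*z^2 + C4*z^3


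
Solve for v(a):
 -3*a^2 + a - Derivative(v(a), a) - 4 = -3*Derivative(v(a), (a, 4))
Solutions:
 v(a) = C1 + C4*exp(3^(2/3)*a/3) - a^3 + a^2/2 - 4*a + (C2*sin(3^(1/6)*a/2) + C3*cos(3^(1/6)*a/2))*exp(-3^(2/3)*a/6)


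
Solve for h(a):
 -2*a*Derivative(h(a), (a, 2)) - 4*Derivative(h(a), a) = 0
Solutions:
 h(a) = C1 + C2/a


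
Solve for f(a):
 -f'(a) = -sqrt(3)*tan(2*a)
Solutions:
 f(a) = C1 - sqrt(3)*log(cos(2*a))/2


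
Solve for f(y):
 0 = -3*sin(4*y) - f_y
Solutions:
 f(y) = C1 + 3*cos(4*y)/4


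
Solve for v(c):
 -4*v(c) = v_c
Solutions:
 v(c) = C1*exp(-4*c)


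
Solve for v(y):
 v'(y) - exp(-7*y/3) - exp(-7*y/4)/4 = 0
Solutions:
 v(y) = C1 - 3*exp(-7*y/3)/7 - exp(-7*y/4)/7


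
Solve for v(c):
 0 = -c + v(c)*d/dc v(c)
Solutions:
 v(c) = -sqrt(C1 + c^2)
 v(c) = sqrt(C1 + c^2)


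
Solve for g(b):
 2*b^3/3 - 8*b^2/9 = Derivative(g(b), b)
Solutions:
 g(b) = C1 + b^4/6 - 8*b^3/27


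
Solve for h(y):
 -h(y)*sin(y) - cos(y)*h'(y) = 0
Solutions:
 h(y) = C1*cos(y)


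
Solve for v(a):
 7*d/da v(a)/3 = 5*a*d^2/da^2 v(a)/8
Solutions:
 v(a) = C1 + C2*a^(71/15)


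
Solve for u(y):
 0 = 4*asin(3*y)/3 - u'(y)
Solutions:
 u(y) = C1 + 4*y*asin(3*y)/3 + 4*sqrt(1 - 9*y^2)/9


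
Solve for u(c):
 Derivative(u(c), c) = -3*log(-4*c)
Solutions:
 u(c) = C1 - 3*c*log(-c) + 3*c*(1 - 2*log(2))


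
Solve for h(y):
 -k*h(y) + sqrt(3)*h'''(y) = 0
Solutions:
 h(y) = C1*exp(3^(5/6)*k^(1/3)*y/3) + C2*exp(k^(1/3)*y*(-3^(5/6) + 3*3^(1/3)*I)/6) + C3*exp(-k^(1/3)*y*(3^(5/6) + 3*3^(1/3)*I)/6)


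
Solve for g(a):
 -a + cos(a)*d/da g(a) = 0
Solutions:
 g(a) = C1 + Integral(a/cos(a), a)


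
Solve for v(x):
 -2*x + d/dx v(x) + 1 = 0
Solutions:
 v(x) = C1 + x^2 - x


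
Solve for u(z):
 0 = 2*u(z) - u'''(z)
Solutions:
 u(z) = C3*exp(2^(1/3)*z) + (C1*sin(2^(1/3)*sqrt(3)*z/2) + C2*cos(2^(1/3)*sqrt(3)*z/2))*exp(-2^(1/3)*z/2)


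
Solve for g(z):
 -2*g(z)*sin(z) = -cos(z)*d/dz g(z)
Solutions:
 g(z) = C1/cos(z)^2


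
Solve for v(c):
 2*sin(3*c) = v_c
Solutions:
 v(c) = C1 - 2*cos(3*c)/3


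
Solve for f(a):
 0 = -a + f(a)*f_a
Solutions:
 f(a) = -sqrt(C1 + a^2)
 f(a) = sqrt(C1 + a^2)


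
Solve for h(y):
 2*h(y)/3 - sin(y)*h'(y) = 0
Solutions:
 h(y) = C1*(cos(y) - 1)^(1/3)/(cos(y) + 1)^(1/3)


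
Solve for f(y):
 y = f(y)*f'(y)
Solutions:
 f(y) = -sqrt(C1 + y^2)
 f(y) = sqrt(C1 + y^2)


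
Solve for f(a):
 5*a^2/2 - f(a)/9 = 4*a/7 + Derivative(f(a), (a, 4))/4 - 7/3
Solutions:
 f(a) = 45*a^2/2 - 36*a/7 + (C1*sin(sqrt(3)*a/3) + C2*cos(sqrt(3)*a/3))*exp(-sqrt(3)*a/3) + (C3*sin(sqrt(3)*a/3) + C4*cos(sqrt(3)*a/3))*exp(sqrt(3)*a/3) + 21


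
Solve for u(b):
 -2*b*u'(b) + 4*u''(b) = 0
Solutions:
 u(b) = C1 + C2*erfi(b/2)


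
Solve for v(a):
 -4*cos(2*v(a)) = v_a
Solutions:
 v(a) = -asin((C1 + exp(16*a))/(C1 - exp(16*a)))/2 + pi/2
 v(a) = asin((C1 + exp(16*a))/(C1 - exp(16*a)))/2


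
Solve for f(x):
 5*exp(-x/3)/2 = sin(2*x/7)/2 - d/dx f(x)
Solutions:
 f(x) = C1 - 7*cos(2*x/7)/4 + 15*exp(-x/3)/2


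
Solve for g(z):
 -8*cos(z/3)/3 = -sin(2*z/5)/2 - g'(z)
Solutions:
 g(z) = C1 + 8*sin(z/3) + 5*cos(2*z/5)/4


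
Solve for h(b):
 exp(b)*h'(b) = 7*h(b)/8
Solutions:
 h(b) = C1*exp(-7*exp(-b)/8)


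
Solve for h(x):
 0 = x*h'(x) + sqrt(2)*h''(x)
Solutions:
 h(x) = C1 + C2*erf(2^(1/4)*x/2)


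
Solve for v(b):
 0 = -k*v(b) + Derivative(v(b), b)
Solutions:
 v(b) = C1*exp(b*k)


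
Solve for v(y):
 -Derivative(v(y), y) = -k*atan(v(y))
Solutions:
 Integral(1/atan(_y), (_y, v(y))) = C1 + k*y


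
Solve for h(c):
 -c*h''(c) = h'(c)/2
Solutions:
 h(c) = C1 + C2*sqrt(c)


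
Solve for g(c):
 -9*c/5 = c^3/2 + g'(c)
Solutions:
 g(c) = C1 - c^4/8 - 9*c^2/10


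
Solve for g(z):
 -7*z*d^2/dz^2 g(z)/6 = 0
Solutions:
 g(z) = C1 + C2*z


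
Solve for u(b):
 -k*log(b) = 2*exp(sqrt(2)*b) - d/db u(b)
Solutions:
 u(b) = C1 + b*k*log(b) - b*k + sqrt(2)*exp(sqrt(2)*b)


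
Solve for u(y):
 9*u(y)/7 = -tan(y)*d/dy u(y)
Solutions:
 u(y) = C1/sin(y)^(9/7)


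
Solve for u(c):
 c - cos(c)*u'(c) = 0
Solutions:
 u(c) = C1 + Integral(c/cos(c), c)


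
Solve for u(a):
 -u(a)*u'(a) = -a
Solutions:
 u(a) = -sqrt(C1 + a^2)
 u(a) = sqrt(C1 + a^2)


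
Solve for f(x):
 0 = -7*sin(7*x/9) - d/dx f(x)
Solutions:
 f(x) = C1 + 9*cos(7*x/9)


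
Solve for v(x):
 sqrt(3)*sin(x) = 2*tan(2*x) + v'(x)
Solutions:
 v(x) = C1 + log(cos(2*x)) - sqrt(3)*cos(x)


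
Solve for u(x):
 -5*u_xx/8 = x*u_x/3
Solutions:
 u(x) = C1 + C2*erf(2*sqrt(15)*x/15)


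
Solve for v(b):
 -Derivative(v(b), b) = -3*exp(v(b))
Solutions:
 v(b) = log(-1/(C1 + 3*b))


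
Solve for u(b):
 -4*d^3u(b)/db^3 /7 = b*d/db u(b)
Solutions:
 u(b) = C1 + Integral(C2*airyai(-14^(1/3)*b/2) + C3*airybi(-14^(1/3)*b/2), b)


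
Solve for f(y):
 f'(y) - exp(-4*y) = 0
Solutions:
 f(y) = C1 - exp(-4*y)/4


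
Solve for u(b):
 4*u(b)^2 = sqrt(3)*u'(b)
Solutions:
 u(b) = -3/(C1 + 4*sqrt(3)*b)


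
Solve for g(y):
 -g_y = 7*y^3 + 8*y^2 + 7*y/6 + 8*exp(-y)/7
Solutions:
 g(y) = C1 - 7*y^4/4 - 8*y^3/3 - 7*y^2/12 + 8*exp(-y)/7


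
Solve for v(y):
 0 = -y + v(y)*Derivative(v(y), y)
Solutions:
 v(y) = -sqrt(C1 + y^2)
 v(y) = sqrt(C1 + y^2)


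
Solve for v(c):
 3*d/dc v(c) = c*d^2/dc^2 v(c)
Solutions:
 v(c) = C1 + C2*c^4


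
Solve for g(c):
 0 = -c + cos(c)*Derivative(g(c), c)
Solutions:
 g(c) = C1 + Integral(c/cos(c), c)


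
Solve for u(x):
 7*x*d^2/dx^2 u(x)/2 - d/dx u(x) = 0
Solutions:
 u(x) = C1 + C2*x^(9/7)


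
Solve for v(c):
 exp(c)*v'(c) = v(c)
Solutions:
 v(c) = C1*exp(-exp(-c))


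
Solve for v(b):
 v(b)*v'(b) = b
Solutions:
 v(b) = -sqrt(C1 + b^2)
 v(b) = sqrt(C1 + b^2)


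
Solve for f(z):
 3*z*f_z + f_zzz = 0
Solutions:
 f(z) = C1 + Integral(C2*airyai(-3^(1/3)*z) + C3*airybi(-3^(1/3)*z), z)


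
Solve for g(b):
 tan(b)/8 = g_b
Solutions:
 g(b) = C1 - log(cos(b))/8


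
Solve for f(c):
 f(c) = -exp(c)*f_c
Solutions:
 f(c) = C1*exp(exp(-c))


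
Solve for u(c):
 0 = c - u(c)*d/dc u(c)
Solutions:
 u(c) = -sqrt(C1 + c^2)
 u(c) = sqrt(C1 + c^2)


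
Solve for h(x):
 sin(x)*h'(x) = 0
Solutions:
 h(x) = C1


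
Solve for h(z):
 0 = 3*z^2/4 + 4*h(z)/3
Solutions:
 h(z) = -9*z^2/16


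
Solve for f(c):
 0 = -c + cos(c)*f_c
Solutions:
 f(c) = C1 + Integral(c/cos(c), c)


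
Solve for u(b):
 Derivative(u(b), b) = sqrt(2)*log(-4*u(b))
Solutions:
 -sqrt(2)*Integral(1/(log(-_y) + 2*log(2)), (_y, u(b)))/2 = C1 - b


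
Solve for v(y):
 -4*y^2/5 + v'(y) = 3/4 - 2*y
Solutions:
 v(y) = C1 + 4*y^3/15 - y^2 + 3*y/4


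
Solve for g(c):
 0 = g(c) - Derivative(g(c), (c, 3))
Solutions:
 g(c) = C3*exp(c) + (C1*sin(sqrt(3)*c/2) + C2*cos(sqrt(3)*c/2))*exp(-c/2)


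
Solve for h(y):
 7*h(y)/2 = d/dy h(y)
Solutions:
 h(y) = C1*exp(7*y/2)


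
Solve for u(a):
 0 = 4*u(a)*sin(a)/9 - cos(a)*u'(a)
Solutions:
 u(a) = C1/cos(a)^(4/9)


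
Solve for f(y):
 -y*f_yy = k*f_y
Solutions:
 f(y) = C1 + y^(1 - re(k))*(C2*sin(log(y)*Abs(im(k))) + C3*cos(log(y)*im(k)))


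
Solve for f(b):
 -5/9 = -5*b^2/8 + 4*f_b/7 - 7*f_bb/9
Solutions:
 f(b) = C1 + C2*exp(36*b/49) + 35*b^3/96 + 1715*b^2/1152 + 63875*b/20736


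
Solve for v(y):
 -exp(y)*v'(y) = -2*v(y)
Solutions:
 v(y) = C1*exp(-2*exp(-y))


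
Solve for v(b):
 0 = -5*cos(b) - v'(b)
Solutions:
 v(b) = C1 - 5*sin(b)


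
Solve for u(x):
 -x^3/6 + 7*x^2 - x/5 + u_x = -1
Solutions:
 u(x) = C1 + x^4/24 - 7*x^3/3 + x^2/10 - x


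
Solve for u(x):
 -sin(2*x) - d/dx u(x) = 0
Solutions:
 u(x) = C1 + cos(2*x)/2


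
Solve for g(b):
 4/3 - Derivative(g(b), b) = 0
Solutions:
 g(b) = C1 + 4*b/3


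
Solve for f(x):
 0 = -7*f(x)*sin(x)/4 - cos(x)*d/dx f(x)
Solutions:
 f(x) = C1*cos(x)^(7/4)


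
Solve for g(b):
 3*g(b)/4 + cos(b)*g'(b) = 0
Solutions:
 g(b) = C1*(sin(b) - 1)^(3/8)/(sin(b) + 1)^(3/8)


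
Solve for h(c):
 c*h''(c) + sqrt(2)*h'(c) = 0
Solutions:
 h(c) = C1 + C2*c^(1 - sqrt(2))


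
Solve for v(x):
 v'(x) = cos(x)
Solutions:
 v(x) = C1 + sin(x)


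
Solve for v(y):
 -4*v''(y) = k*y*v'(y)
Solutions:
 v(y) = Piecewise((-sqrt(2)*sqrt(pi)*C1*erf(sqrt(2)*sqrt(k)*y/4)/sqrt(k) - C2, (k > 0) | (k < 0)), (-C1*y - C2, True))


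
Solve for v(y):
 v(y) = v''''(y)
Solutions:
 v(y) = C1*exp(-y) + C2*exp(y) + C3*sin(y) + C4*cos(y)


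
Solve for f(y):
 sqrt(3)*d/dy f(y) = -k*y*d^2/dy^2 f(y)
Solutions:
 f(y) = C1 + y^(((re(k) - sqrt(3))*re(k) + im(k)^2)/(re(k)^2 + im(k)^2))*(C2*sin(sqrt(3)*log(y)*Abs(im(k))/(re(k)^2 + im(k)^2)) + C3*cos(sqrt(3)*log(y)*im(k)/(re(k)^2 + im(k)^2)))


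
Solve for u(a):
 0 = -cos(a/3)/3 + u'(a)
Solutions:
 u(a) = C1 + sin(a/3)


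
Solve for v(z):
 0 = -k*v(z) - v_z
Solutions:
 v(z) = C1*exp(-k*z)


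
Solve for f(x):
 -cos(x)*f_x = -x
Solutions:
 f(x) = C1 + Integral(x/cos(x), x)


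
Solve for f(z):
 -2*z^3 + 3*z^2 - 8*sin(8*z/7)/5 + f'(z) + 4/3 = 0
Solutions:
 f(z) = C1 + z^4/2 - z^3 - 4*z/3 - 7*cos(8*z/7)/5


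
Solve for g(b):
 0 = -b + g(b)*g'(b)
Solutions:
 g(b) = -sqrt(C1 + b^2)
 g(b) = sqrt(C1 + b^2)


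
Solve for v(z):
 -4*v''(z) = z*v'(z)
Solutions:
 v(z) = C1 + C2*erf(sqrt(2)*z/4)


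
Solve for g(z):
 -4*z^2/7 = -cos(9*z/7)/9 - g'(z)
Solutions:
 g(z) = C1 + 4*z^3/21 - 7*sin(9*z/7)/81


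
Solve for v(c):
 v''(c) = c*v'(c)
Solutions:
 v(c) = C1 + C2*erfi(sqrt(2)*c/2)


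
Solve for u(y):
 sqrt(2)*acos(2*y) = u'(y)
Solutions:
 u(y) = C1 + sqrt(2)*(y*acos(2*y) - sqrt(1 - 4*y^2)/2)


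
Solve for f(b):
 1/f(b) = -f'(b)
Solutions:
 f(b) = -sqrt(C1 - 2*b)
 f(b) = sqrt(C1 - 2*b)


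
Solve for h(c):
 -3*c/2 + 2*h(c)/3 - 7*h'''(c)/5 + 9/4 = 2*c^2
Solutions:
 h(c) = C3*exp(10^(1/3)*21^(2/3)*c/21) + 3*c^2 + 9*c/4 + (C1*sin(10^(1/3)*3^(1/6)*7^(2/3)*c/14) + C2*cos(10^(1/3)*3^(1/6)*7^(2/3)*c/14))*exp(-10^(1/3)*21^(2/3)*c/42) - 27/8


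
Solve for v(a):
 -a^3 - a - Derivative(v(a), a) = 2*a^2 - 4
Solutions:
 v(a) = C1 - a^4/4 - 2*a^3/3 - a^2/2 + 4*a


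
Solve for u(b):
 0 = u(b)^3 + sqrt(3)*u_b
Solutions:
 u(b) = -sqrt(6)*sqrt(-1/(C1 - sqrt(3)*b))/2
 u(b) = sqrt(6)*sqrt(-1/(C1 - sqrt(3)*b))/2


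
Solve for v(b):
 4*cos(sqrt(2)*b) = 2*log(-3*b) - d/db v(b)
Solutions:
 v(b) = C1 + 2*b*log(-b) - 2*b + 2*b*log(3) - 2*sqrt(2)*sin(sqrt(2)*b)


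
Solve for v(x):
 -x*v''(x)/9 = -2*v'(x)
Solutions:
 v(x) = C1 + C2*x^19


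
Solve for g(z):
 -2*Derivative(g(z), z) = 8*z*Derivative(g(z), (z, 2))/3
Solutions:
 g(z) = C1 + C2*z^(1/4)


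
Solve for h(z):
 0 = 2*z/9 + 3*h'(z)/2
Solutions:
 h(z) = C1 - 2*z^2/27


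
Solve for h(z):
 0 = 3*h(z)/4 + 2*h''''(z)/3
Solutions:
 h(z) = (C1*sin(2^(3/4)*sqrt(3)*z/4) + C2*cos(2^(3/4)*sqrt(3)*z/4))*exp(-2^(3/4)*sqrt(3)*z/4) + (C3*sin(2^(3/4)*sqrt(3)*z/4) + C4*cos(2^(3/4)*sqrt(3)*z/4))*exp(2^(3/4)*sqrt(3)*z/4)


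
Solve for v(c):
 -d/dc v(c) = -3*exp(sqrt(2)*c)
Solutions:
 v(c) = C1 + 3*sqrt(2)*exp(sqrt(2)*c)/2


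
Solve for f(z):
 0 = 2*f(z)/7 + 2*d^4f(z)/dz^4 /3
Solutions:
 f(z) = (C1*sin(sqrt(2)*3^(1/4)*7^(3/4)*z/14) + C2*cos(sqrt(2)*3^(1/4)*7^(3/4)*z/14))*exp(-sqrt(2)*3^(1/4)*7^(3/4)*z/14) + (C3*sin(sqrt(2)*3^(1/4)*7^(3/4)*z/14) + C4*cos(sqrt(2)*3^(1/4)*7^(3/4)*z/14))*exp(sqrt(2)*3^(1/4)*7^(3/4)*z/14)


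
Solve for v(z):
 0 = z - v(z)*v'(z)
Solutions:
 v(z) = -sqrt(C1 + z^2)
 v(z) = sqrt(C1 + z^2)


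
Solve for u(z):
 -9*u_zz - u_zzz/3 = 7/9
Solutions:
 u(z) = C1 + C2*z + C3*exp(-27*z) - 7*z^2/162


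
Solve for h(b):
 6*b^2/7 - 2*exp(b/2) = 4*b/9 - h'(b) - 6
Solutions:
 h(b) = C1 - 2*b^3/7 + 2*b^2/9 - 6*b + 4*exp(b/2)


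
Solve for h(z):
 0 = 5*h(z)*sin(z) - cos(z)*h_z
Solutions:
 h(z) = C1/cos(z)^5


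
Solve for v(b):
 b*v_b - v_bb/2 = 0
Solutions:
 v(b) = C1 + C2*erfi(b)


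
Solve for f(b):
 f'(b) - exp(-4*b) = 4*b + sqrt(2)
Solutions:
 f(b) = C1 + 2*b^2 + sqrt(2)*b - exp(-4*b)/4


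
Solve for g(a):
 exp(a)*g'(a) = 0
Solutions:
 g(a) = C1


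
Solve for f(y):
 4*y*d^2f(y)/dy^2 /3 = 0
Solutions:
 f(y) = C1 + C2*y


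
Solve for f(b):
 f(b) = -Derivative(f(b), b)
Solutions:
 f(b) = C1*exp(-b)


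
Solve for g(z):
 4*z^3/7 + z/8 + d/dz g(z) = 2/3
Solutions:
 g(z) = C1 - z^4/7 - z^2/16 + 2*z/3


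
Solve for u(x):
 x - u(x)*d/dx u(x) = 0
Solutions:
 u(x) = -sqrt(C1 + x^2)
 u(x) = sqrt(C1 + x^2)


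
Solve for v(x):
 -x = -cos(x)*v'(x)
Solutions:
 v(x) = C1 + Integral(x/cos(x), x)


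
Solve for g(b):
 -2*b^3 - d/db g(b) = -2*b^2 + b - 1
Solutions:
 g(b) = C1 - b^4/2 + 2*b^3/3 - b^2/2 + b


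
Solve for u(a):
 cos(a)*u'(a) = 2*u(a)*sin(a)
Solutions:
 u(a) = C1/cos(a)^2


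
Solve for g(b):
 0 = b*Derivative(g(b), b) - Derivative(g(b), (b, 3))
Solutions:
 g(b) = C1 + Integral(C2*airyai(b) + C3*airybi(b), b)


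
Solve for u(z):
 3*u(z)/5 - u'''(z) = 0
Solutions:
 u(z) = C3*exp(3^(1/3)*5^(2/3)*z/5) + (C1*sin(3^(5/6)*5^(2/3)*z/10) + C2*cos(3^(5/6)*5^(2/3)*z/10))*exp(-3^(1/3)*5^(2/3)*z/10)


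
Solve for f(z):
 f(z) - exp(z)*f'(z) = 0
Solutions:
 f(z) = C1*exp(-exp(-z))


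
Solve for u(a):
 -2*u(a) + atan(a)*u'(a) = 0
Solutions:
 u(a) = C1*exp(2*Integral(1/atan(a), a))


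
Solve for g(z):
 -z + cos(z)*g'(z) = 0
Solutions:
 g(z) = C1 + Integral(z/cos(z), z)


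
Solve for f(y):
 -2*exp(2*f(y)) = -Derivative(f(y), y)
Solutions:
 f(y) = log(-sqrt(-1/(C1 + 2*y))) - log(2)/2
 f(y) = log(-1/(C1 + 2*y))/2 - log(2)/2


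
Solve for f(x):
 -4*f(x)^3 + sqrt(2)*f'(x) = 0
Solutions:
 f(x) = -sqrt(2)*sqrt(-1/(C1 + 2*sqrt(2)*x))/2
 f(x) = sqrt(2)*sqrt(-1/(C1 + 2*sqrt(2)*x))/2


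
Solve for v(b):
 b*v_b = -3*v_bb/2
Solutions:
 v(b) = C1 + C2*erf(sqrt(3)*b/3)


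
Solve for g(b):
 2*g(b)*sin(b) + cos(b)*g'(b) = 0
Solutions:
 g(b) = C1*cos(b)^2


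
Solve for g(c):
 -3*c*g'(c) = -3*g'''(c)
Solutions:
 g(c) = C1 + Integral(C2*airyai(c) + C3*airybi(c), c)


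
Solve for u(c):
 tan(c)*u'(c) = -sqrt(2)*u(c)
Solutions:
 u(c) = C1/sin(c)^(sqrt(2))


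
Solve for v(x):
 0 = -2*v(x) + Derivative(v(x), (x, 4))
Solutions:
 v(x) = C1*exp(-2^(1/4)*x) + C2*exp(2^(1/4)*x) + C3*sin(2^(1/4)*x) + C4*cos(2^(1/4)*x)


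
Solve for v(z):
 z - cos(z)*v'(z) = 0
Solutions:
 v(z) = C1 + Integral(z/cos(z), z)


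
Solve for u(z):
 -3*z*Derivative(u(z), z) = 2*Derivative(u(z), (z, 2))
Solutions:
 u(z) = C1 + C2*erf(sqrt(3)*z/2)


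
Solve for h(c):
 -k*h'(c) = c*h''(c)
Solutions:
 h(c) = C1 + c^(1 - re(k))*(C2*sin(log(c)*Abs(im(k))) + C3*cos(log(c)*im(k)))


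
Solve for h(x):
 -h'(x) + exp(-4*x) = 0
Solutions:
 h(x) = C1 - exp(-4*x)/4


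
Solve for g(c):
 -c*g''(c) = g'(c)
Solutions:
 g(c) = C1 + C2*log(c)


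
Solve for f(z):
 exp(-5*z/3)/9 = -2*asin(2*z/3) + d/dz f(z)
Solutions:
 f(z) = C1 + 2*z*asin(2*z/3) + sqrt(9 - 4*z^2) - exp(-5*z/3)/15


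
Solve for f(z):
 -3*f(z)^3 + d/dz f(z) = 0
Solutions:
 f(z) = -sqrt(2)*sqrt(-1/(C1 + 3*z))/2
 f(z) = sqrt(2)*sqrt(-1/(C1 + 3*z))/2


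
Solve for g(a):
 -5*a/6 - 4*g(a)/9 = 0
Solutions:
 g(a) = -15*a/8


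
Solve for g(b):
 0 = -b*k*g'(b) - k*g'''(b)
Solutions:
 g(b) = C1 + Integral(C2*airyai(-b) + C3*airybi(-b), b)


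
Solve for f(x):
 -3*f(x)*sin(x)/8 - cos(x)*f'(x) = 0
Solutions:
 f(x) = C1*cos(x)^(3/8)


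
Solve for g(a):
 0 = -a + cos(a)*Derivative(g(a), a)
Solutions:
 g(a) = C1 + Integral(a/cos(a), a)


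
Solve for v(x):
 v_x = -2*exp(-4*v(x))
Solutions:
 v(x) = log(-I*(C1 - 8*x)^(1/4))
 v(x) = log(I*(C1 - 8*x)^(1/4))
 v(x) = log(-(C1 - 8*x)^(1/4))
 v(x) = log(C1 - 8*x)/4


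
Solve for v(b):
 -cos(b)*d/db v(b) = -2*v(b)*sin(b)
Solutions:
 v(b) = C1/cos(b)^2


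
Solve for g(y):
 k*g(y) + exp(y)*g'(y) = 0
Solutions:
 g(y) = C1*exp(k*exp(-y))


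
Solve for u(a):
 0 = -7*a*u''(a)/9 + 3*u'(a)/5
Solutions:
 u(a) = C1 + C2*a^(62/35)


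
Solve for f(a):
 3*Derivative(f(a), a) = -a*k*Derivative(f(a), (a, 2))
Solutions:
 f(a) = C1 + a^(((re(k) - 3)*re(k) + im(k)^2)/(re(k)^2 + im(k)^2))*(C2*sin(3*log(a)*Abs(im(k))/(re(k)^2 + im(k)^2)) + C3*cos(3*log(a)*im(k)/(re(k)^2 + im(k)^2)))


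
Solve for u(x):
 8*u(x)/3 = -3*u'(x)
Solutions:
 u(x) = C1*exp(-8*x/9)


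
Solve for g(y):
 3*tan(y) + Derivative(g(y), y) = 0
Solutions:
 g(y) = C1 + 3*log(cos(y))


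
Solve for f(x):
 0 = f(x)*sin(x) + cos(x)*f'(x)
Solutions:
 f(x) = C1*cos(x)


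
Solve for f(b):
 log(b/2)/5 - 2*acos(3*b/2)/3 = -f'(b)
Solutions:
 f(b) = C1 - b*log(b)/5 + 2*b*acos(3*b/2)/3 + b*log(2)/5 + b/5 - 2*sqrt(4 - 9*b^2)/9


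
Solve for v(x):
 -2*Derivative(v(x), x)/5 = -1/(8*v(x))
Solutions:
 v(x) = -sqrt(C1 + 10*x)/4
 v(x) = sqrt(C1 + 10*x)/4


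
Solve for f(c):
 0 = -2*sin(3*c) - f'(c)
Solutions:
 f(c) = C1 + 2*cos(3*c)/3


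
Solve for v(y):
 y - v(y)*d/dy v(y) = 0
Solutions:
 v(y) = -sqrt(C1 + y^2)
 v(y) = sqrt(C1 + y^2)


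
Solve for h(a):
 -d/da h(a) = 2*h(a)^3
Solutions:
 h(a) = -sqrt(2)*sqrt(-1/(C1 - 2*a))/2
 h(a) = sqrt(2)*sqrt(-1/(C1 - 2*a))/2


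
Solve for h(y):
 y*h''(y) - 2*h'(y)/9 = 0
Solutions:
 h(y) = C1 + C2*y^(11/9)


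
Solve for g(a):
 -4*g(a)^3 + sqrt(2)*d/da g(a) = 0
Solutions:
 g(a) = -sqrt(2)*sqrt(-1/(C1 + 2*sqrt(2)*a))/2
 g(a) = sqrt(2)*sqrt(-1/(C1 + 2*sqrt(2)*a))/2


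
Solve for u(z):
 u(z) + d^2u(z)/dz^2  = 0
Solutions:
 u(z) = C1*sin(z) + C2*cos(z)


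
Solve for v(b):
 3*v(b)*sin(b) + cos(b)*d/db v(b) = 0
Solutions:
 v(b) = C1*cos(b)^3


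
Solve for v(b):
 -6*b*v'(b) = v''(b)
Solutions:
 v(b) = C1 + C2*erf(sqrt(3)*b)


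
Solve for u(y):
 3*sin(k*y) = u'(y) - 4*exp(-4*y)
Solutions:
 u(y) = C1 - exp(-4*y) - 3*cos(k*y)/k


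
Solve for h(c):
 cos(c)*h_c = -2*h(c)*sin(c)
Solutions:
 h(c) = C1*cos(c)^2


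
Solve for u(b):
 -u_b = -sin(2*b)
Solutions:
 u(b) = C1 - cos(2*b)/2


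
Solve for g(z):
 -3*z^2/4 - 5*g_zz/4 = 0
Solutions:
 g(z) = C1 + C2*z - z^4/20


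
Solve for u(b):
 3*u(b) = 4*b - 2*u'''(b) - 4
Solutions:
 u(b) = C3*exp(-2^(2/3)*3^(1/3)*b/2) + 4*b/3 + (C1*sin(2^(2/3)*3^(5/6)*b/4) + C2*cos(2^(2/3)*3^(5/6)*b/4))*exp(2^(2/3)*3^(1/3)*b/4) - 4/3


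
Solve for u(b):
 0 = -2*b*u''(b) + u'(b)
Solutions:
 u(b) = C1 + C2*b^(3/2)


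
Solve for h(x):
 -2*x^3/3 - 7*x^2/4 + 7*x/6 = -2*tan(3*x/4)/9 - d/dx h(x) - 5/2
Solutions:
 h(x) = C1 + x^4/6 + 7*x^3/12 - 7*x^2/12 - 5*x/2 + 8*log(cos(3*x/4))/27


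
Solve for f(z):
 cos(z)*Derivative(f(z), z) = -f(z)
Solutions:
 f(z) = C1*sqrt(sin(z) - 1)/sqrt(sin(z) + 1)


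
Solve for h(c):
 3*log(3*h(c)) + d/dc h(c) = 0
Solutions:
 Integral(1/(log(_y) + log(3)), (_y, h(c)))/3 = C1 - c


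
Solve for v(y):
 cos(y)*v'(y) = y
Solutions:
 v(y) = C1 + Integral(y/cos(y), y)


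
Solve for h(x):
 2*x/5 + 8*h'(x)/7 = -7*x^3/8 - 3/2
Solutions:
 h(x) = C1 - 49*x^4/256 - 7*x^2/40 - 21*x/16


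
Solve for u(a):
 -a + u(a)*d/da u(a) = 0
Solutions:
 u(a) = -sqrt(C1 + a^2)
 u(a) = sqrt(C1 + a^2)


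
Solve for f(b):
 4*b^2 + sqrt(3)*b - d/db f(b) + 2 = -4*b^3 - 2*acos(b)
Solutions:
 f(b) = C1 + b^4 + 4*b^3/3 + sqrt(3)*b^2/2 + 2*b*acos(b) + 2*b - 2*sqrt(1 - b^2)


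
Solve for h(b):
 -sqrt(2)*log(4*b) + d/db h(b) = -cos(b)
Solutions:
 h(b) = C1 + sqrt(2)*b*(log(b) - 1) + 2*sqrt(2)*b*log(2) - sin(b)


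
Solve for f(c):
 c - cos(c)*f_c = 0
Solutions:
 f(c) = C1 + Integral(c/cos(c), c)


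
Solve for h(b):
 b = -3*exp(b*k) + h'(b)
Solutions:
 h(b) = C1 + b^2/2 + 3*exp(b*k)/k


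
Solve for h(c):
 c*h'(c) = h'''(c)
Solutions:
 h(c) = C1 + Integral(C2*airyai(c) + C3*airybi(c), c)


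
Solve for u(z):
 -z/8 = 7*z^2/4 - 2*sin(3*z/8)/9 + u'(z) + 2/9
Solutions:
 u(z) = C1 - 7*z^3/12 - z^2/16 - 2*z/9 - 16*cos(3*z/8)/27


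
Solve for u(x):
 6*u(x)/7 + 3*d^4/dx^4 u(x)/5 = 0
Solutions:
 u(x) = (C1*sin(14^(3/4)*5^(1/4)*x/14) + C2*cos(14^(3/4)*5^(1/4)*x/14))*exp(-14^(3/4)*5^(1/4)*x/14) + (C3*sin(14^(3/4)*5^(1/4)*x/14) + C4*cos(14^(3/4)*5^(1/4)*x/14))*exp(14^(3/4)*5^(1/4)*x/14)


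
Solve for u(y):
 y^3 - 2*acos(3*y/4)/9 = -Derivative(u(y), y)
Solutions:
 u(y) = C1 - y^4/4 + 2*y*acos(3*y/4)/9 - 2*sqrt(16 - 9*y^2)/27


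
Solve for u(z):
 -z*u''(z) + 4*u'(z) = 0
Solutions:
 u(z) = C1 + C2*z^5


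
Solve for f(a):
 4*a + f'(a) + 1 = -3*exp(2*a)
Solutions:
 f(a) = C1 - 2*a^2 - a - 3*exp(2*a)/2


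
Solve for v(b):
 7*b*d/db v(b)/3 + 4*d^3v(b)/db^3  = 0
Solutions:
 v(b) = C1 + Integral(C2*airyai(-126^(1/3)*b/6) + C3*airybi(-126^(1/3)*b/6), b)


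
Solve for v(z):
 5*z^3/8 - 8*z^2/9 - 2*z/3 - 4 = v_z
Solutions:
 v(z) = C1 + 5*z^4/32 - 8*z^3/27 - z^2/3 - 4*z


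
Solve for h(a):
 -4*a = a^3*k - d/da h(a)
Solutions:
 h(a) = C1 + a^4*k/4 + 2*a^2


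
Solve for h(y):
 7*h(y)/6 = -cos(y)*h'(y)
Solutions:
 h(y) = C1*(sin(y) - 1)^(7/12)/(sin(y) + 1)^(7/12)


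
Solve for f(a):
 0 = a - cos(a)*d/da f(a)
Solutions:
 f(a) = C1 + Integral(a/cos(a), a)


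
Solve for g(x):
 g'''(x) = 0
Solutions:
 g(x) = C1 + C2*x + C3*x^2


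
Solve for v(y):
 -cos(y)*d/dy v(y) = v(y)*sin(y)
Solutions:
 v(y) = C1*cos(y)


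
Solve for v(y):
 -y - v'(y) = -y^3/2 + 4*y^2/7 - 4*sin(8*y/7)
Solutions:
 v(y) = C1 + y^4/8 - 4*y^3/21 - y^2/2 - 7*cos(8*y/7)/2


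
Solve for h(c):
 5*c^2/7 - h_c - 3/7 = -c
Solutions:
 h(c) = C1 + 5*c^3/21 + c^2/2 - 3*c/7


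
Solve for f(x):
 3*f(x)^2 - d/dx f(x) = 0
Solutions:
 f(x) = -1/(C1 + 3*x)


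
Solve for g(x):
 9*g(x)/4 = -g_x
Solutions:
 g(x) = C1*exp(-9*x/4)


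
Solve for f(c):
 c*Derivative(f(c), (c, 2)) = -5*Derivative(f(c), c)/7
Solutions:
 f(c) = C1 + C2*c^(2/7)


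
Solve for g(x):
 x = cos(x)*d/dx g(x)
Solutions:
 g(x) = C1 + Integral(x/cos(x), x)


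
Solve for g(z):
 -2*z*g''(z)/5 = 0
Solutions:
 g(z) = C1 + C2*z


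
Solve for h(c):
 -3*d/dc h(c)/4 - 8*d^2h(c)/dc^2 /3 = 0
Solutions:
 h(c) = C1 + C2*exp(-9*c/32)


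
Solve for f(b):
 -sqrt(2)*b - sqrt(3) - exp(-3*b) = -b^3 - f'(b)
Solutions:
 f(b) = C1 - b^4/4 + sqrt(2)*b^2/2 + sqrt(3)*b - exp(-3*b)/3


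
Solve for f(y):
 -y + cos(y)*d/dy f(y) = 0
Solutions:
 f(y) = C1 + Integral(y/cos(y), y)


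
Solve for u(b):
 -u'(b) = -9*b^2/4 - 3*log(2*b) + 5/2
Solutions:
 u(b) = C1 + 3*b^3/4 + 3*b*log(b) - 11*b/2 + 3*b*log(2)


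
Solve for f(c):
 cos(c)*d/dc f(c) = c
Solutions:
 f(c) = C1 + Integral(c/cos(c), c)


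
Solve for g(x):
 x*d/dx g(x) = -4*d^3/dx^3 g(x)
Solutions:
 g(x) = C1 + Integral(C2*airyai(-2^(1/3)*x/2) + C3*airybi(-2^(1/3)*x/2), x)


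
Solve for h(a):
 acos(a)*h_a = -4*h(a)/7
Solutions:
 h(a) = C1*exp(-4*Integral(1/acos(a), a)/7)


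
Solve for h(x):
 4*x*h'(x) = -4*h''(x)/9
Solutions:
 h(x) = C1 + C2*erf(3*sqrt(2)*x/2)


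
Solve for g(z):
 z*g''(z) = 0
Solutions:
 g(z) = C1 + C2*z


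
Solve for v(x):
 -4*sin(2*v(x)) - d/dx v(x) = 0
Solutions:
 v(x) = pi - acos((-C1 - exp(16*x))/(C1 - exp(16*x)))/2
 v(x) = acos((-C1 - exp(16*x))/(C1 - exp(16*x)))/2


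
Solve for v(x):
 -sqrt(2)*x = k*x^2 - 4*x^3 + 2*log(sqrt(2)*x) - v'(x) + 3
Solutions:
 v(x) = C1 + k*x^3/3 - x^4 + sqrt(2)*x^2/2 + 2*x*log(x) + x*log(2) + x


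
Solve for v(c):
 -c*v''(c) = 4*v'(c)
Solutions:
 v(c) = C1 + C2/c^3


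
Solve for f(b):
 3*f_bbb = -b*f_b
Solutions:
 f(b) = C1 + Integral(C2*airyai(-3^(2/3)*b/3) + C3*airybi(-3^(2/3)*b/3), b)


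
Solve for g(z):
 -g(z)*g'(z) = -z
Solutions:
 g(z) = -sqrt(C1 + z^2)
 g(z) = sqrt(C1 + z^2)


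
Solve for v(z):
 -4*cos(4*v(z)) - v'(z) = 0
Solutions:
 v(z) = -asin((C1 + exp(32*z))/(C1 - exp(32*z)))/4 + pi/4
 v(z) = asin((C1 + exp(32*z))/(C1 - exp(32*z)))/4


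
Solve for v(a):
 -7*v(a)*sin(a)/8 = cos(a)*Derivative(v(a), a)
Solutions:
 v(a) = C1*cos(a)^(7/8)


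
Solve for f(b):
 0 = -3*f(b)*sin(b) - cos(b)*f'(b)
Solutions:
 f(b) = C1*cos(b)^3


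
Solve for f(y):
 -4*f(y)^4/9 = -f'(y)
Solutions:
 f(y) = 3^(1/3)*(-1/(C1 + 4*y))^(1/3)
 f(y) = (-1/(C1 + 4*y))^(1/3)*(-3^(1/3) - 3^(5/6)*I)/2
 f(y) = (-1/(C1 + 4*y))^(1/3)*(-3^(1/3) + 3^(5/6)*I)/2


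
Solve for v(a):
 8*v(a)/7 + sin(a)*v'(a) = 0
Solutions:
 v(a) = C1*(cos(a) + 1)^(4/7)/(cos(a) - 1)^(4/7)


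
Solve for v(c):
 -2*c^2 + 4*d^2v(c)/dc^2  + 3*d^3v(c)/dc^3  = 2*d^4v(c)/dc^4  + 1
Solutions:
 v(c) = C1 + C2*c + C3*exp(c*(3 - sqrt(41))/4) + C4*exp(c*(3 + sqrt(41))/4) + c^4/24 - c^3/8 + 21*c^2/32


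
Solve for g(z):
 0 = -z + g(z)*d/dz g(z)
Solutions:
 g(z) = -sqrt(C1 + z^2)
 g(z) = sqrt(C1 + z^2)


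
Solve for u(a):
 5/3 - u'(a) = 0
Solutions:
 u(a) = C1 + 5*a/3


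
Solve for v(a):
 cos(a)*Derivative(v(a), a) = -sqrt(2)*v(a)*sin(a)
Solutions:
 v(a) = C1*cos(a)^(sqrt(2))


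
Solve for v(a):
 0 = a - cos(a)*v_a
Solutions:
 v(a) = C1 + Integral(a/cos(a), a)


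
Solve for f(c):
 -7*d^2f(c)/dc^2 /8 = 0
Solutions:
 f(c) = C1 + C2*c


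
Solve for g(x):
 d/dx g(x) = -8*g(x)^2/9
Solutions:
 g(x) = 9/(C1 + 8*x)


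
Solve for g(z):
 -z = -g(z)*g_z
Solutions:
 g(z) = -sqrt(C1 + z^2)
 g(z) = sqrt(C1 + z^2)


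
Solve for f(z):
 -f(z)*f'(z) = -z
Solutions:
 f(z) = -sqrt(C1 + z^2)
 f(z) = sqrt(C1 + z^2)


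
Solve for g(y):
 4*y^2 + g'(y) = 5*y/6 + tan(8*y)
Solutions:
 g(y) = C1 - 4*y^3/3 + 5*y^2/12 - log(cos(8*y))/8


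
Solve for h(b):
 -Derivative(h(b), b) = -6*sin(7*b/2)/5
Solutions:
 h(b) = C1 - 12*cos(7*b/2)/35


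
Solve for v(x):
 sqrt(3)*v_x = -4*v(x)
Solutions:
 v(x) = C1*exp(-4*sqrt(3)*x/3)


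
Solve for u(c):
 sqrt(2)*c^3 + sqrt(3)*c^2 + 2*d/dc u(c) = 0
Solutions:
 u(c) = C1 - sqrt(2)*c^4/8 - sqrt(3)*c^3/6


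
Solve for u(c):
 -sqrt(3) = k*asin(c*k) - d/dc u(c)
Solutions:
 u(c) = C1 + sqrt(3)*c + k*Piecewise((c*asin(c*k) + sqrt(-c^2*k^2 + 1)/k, Ne(k, 0)), (0, True))


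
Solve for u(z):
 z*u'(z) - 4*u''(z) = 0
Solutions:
 u(z) = C1 + C2*erfi(sqrt(2)*z/4)
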